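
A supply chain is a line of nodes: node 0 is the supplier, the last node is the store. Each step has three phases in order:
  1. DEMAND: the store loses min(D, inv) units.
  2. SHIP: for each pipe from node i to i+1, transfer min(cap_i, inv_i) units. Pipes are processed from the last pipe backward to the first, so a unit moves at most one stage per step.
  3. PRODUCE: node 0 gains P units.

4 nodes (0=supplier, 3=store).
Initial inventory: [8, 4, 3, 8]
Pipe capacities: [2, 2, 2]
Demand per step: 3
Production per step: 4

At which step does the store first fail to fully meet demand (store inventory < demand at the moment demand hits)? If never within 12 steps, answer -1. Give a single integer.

Step 1: demand=3,sold=3 ship[2->3]=2 ship[1->2]=2 ship[0->1]=2 prod=4 -> [10 4 3 7]
Step 2: demand=3,sold=3 ship[2->3]=2 ship[1->2]=2 ship[0->1]=2 prod=4 -> [12 4 3 6]
Step 3: demand=3,sold=3 ship[2->3]=2 ship[1->2]=2 ship[0->1]=2 prod=4 -> [14 4 3 5]
Step 4: demand=3,sold=3 ship[2->3]=2 ship[1->2]=2 ship[0->1]=2 prod=4 -> [16 4 3 4]
Step 5: demand=3,sold=3 ship[2->3]=2 ship[1->2]=2 ship[0->1]=2 prod=4 -> [18 4 3 3]
Step 6: demand=3,sold=3 ship[2->3]=2 ship[1->2]=2 ship[0->1]=2 prod=4 -> [20 4 3 2]
Step 7: demand=3,sold=2 ship[2->3]=2 ship[1->2]=2 ship[0->1]=2 prod=4 -> [22 4 3 2]
Step 8: demand=3,sold=2 ship[2->3]=2 ship[1->2]=2 ship[0->1]=2 prod=4 -> [24 4 3 2]
Step 9: demand=3,sold=2 ship[2->3]=2 ship[1->2]=2 ship[0->1]=2 prod=4 -> [26 4 3 2]
Step 10: demand=3,sold=2 ship[2->3]=2 ship[1->2]=2 ship[0->1]=2 prod=4 -> [28 4 3 2]
Step 11: demand=3,sold=2 ship[2->3]=2 ship[1->2]=2 ship[0->1]=2 prod=4 -> [30 4 3 2]
Step 12: demand=3,sold=2 ship[2->3]=2 ship[1->2]=2 ship[0->1]=2 prod=4 -> [32 4 3 2]
First stockout at step 7

7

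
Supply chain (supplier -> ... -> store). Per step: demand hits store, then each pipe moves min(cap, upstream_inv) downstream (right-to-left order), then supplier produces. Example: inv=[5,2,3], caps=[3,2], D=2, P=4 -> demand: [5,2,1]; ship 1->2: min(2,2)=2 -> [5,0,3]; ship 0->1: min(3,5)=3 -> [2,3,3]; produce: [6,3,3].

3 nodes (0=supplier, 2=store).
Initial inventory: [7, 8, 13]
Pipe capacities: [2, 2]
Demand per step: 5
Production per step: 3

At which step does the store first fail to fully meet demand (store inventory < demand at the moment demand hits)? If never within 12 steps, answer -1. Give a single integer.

Step 1: demand=5,sold=5 ship[1->2]=2 ship[0->1]=2 prod=3 -> [8 8 10]
Step 2: demand=5,sold=5 ship[1->2]=2 ship[0->1]=2 prod=3 -> [9 8 7]
Step 3: demand=5,sold=5 ship[1->2]=2 ship[0->1]=2 prod=3 -> [10 8 4]
Step 4: demand=5,sold=4 ship[1->2]=2 ship[0->1]=2 prod=3 -> [11 8 2]
Step 5: demand=5,sold=2 ship[1->2]=2 ship[0->1]=2 prod=3 -> [12 8 2]
Step 6: demand=5,sold=2 ship[1->2]=2 ship[0->1]=2 prod=3 -> [13 8 2]
Step 7: demand=5,sold=2 ship[1->2]=2 ship[0->1]=2 prod=3 -> [14 8 2]
Step 8: demand=5,sold=2 ship[1->2]=2 ship[0->1]=2 prod=3 -> [15 8 2]
Step 9: demand=5,sold=2 ship[1->2]=2 ship[0->1]=2 prod=3 -> [16 8 2]
Step 10: demand=5,sold=2 ship[1->2]=2 ship[0->1]=2 prod=3 -> [17 8 2]
Step 11: demand=5,sold=2 ship[1->2]=2 ship[0->1]=2 prod=3 -> [18 8 2]
Step 12: demand=5,sold=2 ship[1->2]=2 ship[0->1]=2 prod=3 -> [19 8 2]
First stockout at step 4

4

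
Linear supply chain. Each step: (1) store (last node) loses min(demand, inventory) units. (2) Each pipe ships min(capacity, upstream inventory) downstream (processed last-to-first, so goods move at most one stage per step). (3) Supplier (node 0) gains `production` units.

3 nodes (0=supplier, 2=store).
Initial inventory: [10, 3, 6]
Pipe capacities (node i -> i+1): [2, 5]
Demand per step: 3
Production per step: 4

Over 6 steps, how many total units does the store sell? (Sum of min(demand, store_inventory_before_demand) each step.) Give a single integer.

Answer: 17

Derivation:
Step 1: sold=3 (running total=3) -> [12 2 6]
Step 2: sold=3 (running total=6) -> [14 2 5]
Step 3: sold=3 (running total=9) -> [16 2 4]
Step 4: sold=3 (running total=12) -> [18 2 3]
Step 5: sold=3 (running total=15) -> [20 2 2]
Step 6: sold=2 (running total=17) -> [22 2 2]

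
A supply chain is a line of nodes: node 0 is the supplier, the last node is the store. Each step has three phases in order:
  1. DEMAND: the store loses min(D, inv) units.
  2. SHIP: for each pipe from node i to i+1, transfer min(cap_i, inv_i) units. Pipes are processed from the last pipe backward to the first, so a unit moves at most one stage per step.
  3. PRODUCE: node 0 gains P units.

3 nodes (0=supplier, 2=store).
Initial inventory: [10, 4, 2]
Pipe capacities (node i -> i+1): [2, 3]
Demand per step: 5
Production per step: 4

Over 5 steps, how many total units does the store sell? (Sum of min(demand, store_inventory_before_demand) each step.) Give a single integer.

Answer: 12

Derivation:
Step 1: sold=2 (running total=2) -> [12 3 3]
Step 2: sold=3 (running total=5) -> [14 2 3]
Step 3: sold=3 (running total=8) -> [16 2 2]
Step 4: sold=2 (running total=10) -> [18 2 2]
Step 5: sold=2 (running total=12) -> [20 2 2]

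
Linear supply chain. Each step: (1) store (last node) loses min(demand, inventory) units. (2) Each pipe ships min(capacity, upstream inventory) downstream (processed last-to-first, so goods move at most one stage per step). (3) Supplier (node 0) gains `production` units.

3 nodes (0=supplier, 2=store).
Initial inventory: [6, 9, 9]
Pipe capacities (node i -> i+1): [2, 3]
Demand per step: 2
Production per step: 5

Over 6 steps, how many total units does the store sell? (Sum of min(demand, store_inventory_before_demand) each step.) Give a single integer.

Answer: 12

Derivation:
Step 1: sold=2 (running total=2) -> [9 8 10]
Step 2: sold=2 (running total=4) -> [12 7 11]
Step 3: sold=2 (running total=6) -> [15 6 12]
Step 4: sold=2 (running total=8) -> [18 5 13]
Step 5: sold=2 (running total=10) -> [21 4 14]
Step 6: sold=2 (running total=12) -> [24 3 15]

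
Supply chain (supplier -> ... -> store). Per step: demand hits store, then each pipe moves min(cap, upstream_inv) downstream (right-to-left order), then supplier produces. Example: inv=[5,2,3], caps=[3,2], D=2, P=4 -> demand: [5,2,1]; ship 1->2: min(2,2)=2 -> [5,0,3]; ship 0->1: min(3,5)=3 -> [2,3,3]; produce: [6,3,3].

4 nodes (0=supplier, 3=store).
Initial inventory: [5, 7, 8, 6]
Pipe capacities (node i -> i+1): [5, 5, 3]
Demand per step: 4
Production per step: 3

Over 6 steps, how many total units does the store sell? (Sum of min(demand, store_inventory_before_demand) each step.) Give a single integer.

Answer: 21

Derivation:
Step 1: sold=4 (running total=4) -> [3 7 10 5]
Step 2: sold=4 (running total=8) -> [3 5 12 4]
Step 3: sold=4 (running total=12) -> [3 3 14 3]
Step 4: sold=3 (running total=15) -> [3 3 14 3]
Step 5: sold=3 (running total=18) -> [3 3 14 3]
Step 6: sold=3 (running total=21) -> [3 3 14 3]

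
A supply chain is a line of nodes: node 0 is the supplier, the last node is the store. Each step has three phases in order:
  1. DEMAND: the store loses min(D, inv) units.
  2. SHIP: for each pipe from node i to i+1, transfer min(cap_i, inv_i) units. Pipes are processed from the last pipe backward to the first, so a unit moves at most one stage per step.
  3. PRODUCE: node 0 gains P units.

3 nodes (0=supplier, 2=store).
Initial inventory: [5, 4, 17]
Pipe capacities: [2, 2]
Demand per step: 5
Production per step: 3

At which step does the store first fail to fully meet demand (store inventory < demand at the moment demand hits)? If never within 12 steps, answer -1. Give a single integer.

Step 1: demand=5,sold=5 ship[1->2]=2 ship[0->1]=2 prod=3 -> [6 4 14]
Step 2: demand=5,sold=5 ship[1->2]=2 ship[0->1]=2 prod=3 -> [7 4 11]
Step 3: demand=5,sold=5 ship[1->2]=2 ship[0->1]=2 prod=3 -> [8 4 8]
Step 4: demand=5,sold=5 ship[1->2]=2 ship[0->1]=2 prod=3 -> [9 4 5]
Step 5: demand=5,sold=5 ship[1->2]=2 ship[0->1]=2 prod=3 -> [10 4 2]
Step 6: demand=5,sold=2 ship[1->2]=2 ship[0->1]=2 prod=3 -> [11 4 2]
Step 7: demand=5,sold=2 ship[1->2]=2 ship[0->1]=2 prod=3 -> [12 4 2]
Step 8: demand=5,sold=2 ship[1->2]=2 ship[0->1]=2 prod=3 -> [13 4 2]
Step 9: demand=5,sold=2 ship[1->2]=2 ship[0->1]=2 prod=3 -> [14 4 2]
Step 10: demand=5,sold=2 ship[1->2]=2 ship[0->1]=2 prod=3 -> [15 4 2]
Step 11: demand=5,sold=2 ship[1->2]=2 ship[0->1]=2 prod=3 -> [16 4 2]
Step 12: demand=5,sold=2 ship[1->2]=2 ship[0->1]=2 prod=3 -> [17 4 2]
First stockout at step 6

6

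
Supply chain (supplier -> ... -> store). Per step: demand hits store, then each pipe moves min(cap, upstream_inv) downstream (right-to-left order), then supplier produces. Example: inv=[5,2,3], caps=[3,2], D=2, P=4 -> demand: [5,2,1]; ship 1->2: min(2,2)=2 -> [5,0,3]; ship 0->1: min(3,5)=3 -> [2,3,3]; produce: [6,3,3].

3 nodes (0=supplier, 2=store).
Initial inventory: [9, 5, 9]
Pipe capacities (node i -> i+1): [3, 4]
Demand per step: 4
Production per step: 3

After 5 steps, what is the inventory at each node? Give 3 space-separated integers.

Step 1: demand=4,sold=4 ship[1->2]=4 ship[0->1]=3 prod=3 -> inv=[9 4 9]
Step 2: demand=4,sold=4 ship[1->2]=4 ship[0->1]=3 prod=3 -> inv=[9 3 9]
Step 3: demand=4,sold=4 ship[1->2]=3 ship[0->1]=3 prod=3 -> inv=[9 3 8]
Step 4: demand=4,sold=4 ship[1->2]=3 ship[0->1]=3 prod=3 -> inv=[9 3 7]
Step 5: demand=4,sold=4 ship[1->2]=3 ship[0->1]=3 prod=3 -> inv=[9 3 6]

9 3 6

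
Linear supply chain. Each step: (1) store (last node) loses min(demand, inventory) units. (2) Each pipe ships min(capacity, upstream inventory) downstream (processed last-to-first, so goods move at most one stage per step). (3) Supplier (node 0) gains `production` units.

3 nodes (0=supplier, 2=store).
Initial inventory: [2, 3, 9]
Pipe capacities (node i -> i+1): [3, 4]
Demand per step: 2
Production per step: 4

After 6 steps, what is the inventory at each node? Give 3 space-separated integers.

Step 1: demand=2,sold=2 ship[1->2]=3 ship[0->1]=2 prod=4 -> inv=[4 2 10]
Step 2: demand=2,sold=2 ship[1->2]=2 ship[0->1]=3 prod=4 -> inv=[5 3 10]
Step 3: demand=2,sold=2 ship[1->2]=3 ship[0->1]=3 prod=4 -> inv=[6 3 11]
Step 4: demand=2,sold=2 ship[1->2]=3 ship[0->1]=3 prod=4 -> inv=[7 3 12]
Step 5: demand=2,sold=2 ship[1->2]=3 ship[0->1]=3 prod=4 -> inv=[8 3 13]
Step 6: demand=2,sold=2 ship[1->2]=3 ship[0->1]=3 prod=4 -> inv=[9 3 14]

9 3 14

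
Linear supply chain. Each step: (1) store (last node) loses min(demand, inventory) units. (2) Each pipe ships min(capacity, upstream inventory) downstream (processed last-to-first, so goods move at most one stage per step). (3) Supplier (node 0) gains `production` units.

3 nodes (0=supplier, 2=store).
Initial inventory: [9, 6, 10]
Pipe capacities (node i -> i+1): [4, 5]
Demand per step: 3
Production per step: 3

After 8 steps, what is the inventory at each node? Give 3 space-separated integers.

Step 1: demand=3,sold=3 ship[1->2]=5 ship[0->1]=4 prod=3 -> inv=[8 5 12]
Step 2: demand=3,sold=3 ship[1->2]=5 ship[0->1]=4 prod=3 -> inv=[7 4 14]
Step 3: demand=3,sold=3 ship[1->2]=4 ship[0->1]=4 prod=3 -> inv=[6 4 15]
Step 4: demand=3,sold=3 ship[1->2]=4 ship[0->1]=4 prod=3 -> inv=[5 4 16]
Step 5: demand=3,sold=3 ship[1->2]=4 ship[0->1]=4 prod=3 -> inv=[4 4 17]
Step 6: demand=3,sold=3 ship[1->2]=4 ship[0->1]=4 prod=3 -> inv=[3 4 18]
Step 7: demand=3,sold=3 ship[1->2]=4 ship[0->1]=3 prod=3 -> inv=[3 3 19]
Step 8: demand=3,sold=3 ship[1->2]=3 ship[0->1]=3 prod=3 -> inv=[3 3 19]

3 3 19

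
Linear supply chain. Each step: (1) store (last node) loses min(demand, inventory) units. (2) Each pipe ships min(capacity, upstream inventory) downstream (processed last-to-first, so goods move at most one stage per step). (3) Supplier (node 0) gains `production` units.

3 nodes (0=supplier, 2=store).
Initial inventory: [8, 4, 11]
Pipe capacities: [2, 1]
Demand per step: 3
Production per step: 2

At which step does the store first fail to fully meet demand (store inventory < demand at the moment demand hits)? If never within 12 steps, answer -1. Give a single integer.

Step 1: demand=3,sold=3 ship[1->2]=1 ship[0->1]=2 prod=2 -> [8 5 9]
Step 2: demand=3,sold=3 ship[1->2]=1 ship[0->1]=2 prod=2 -> [8 6 7]
Step 3: demand=3,sold=3 ship[1->2]=1 ship[0->1]=2 prod=2 -> [8 7 5]
Step 4: demand=3,sold=3 ship[1->2]=1 ship[0->1]=2 prod=2 -> [8 8 3]
Step 5: demand=3,sold=3 ship[1->2]=1 ship[0->1]=2 prod=2 -> [8 9 1]
Step 6: demand=3,sold=1 ship[1->2]=1 ship[0->1]=2 prod=2 -> [8 10 1]
Step 7: demand=3,sold=1 ship[1->2]=1 ship[0->1]=2 prod=2 -> [8 11 1]
Step 8: demand=3,sold=1 ship[1->2]=1 ship[0->1]=2 prod=2 -> [8 12 1]
Step 9: demand=3,sold=1 ship[1->2]=1 ship[0->1]=2 prod=2 -> [8 13 1]
Step 10: demand=3,sold=1 ship[1->2]=1 ship[0->1]=2 prod=2 -> [8 14 1]
Step 11: demand=3,sold=1 ship[1->2]=1 ship[0->1]=2 prod=2 -> [8 15 1]
Step 12: demand=3,sold=1 ship[1->2]=1 ship[0->1]=2 prod=2 -> [8 16 1]
First stockout at step 6

6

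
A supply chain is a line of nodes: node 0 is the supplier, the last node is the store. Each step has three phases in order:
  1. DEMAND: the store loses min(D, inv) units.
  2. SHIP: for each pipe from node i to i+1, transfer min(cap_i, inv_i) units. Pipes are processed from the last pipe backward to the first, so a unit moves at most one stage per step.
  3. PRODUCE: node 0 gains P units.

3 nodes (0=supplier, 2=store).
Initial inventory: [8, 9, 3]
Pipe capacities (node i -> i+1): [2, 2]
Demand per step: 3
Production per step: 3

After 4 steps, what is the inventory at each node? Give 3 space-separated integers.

Step 1: demand=3,sold=3 ship[1->2]=2 ship[0->1]=2 prod=3 -> inv=[9 9 2]
Step 2: demand=3,sold=2 ship[1->2]=2 ship[0->1]=2 prod=3 -> inv=[10 9 2]
Step 3: demand=3,sold=2 ship[1->2]=2 ship[0->1]=2 prod=3 -> inv=[11 9 2]
Step 4: demand=3,sold=2 ship[1->2]=2 ship[0->1]=2 prod=3 -> inv=[12 9 2]

12 9 2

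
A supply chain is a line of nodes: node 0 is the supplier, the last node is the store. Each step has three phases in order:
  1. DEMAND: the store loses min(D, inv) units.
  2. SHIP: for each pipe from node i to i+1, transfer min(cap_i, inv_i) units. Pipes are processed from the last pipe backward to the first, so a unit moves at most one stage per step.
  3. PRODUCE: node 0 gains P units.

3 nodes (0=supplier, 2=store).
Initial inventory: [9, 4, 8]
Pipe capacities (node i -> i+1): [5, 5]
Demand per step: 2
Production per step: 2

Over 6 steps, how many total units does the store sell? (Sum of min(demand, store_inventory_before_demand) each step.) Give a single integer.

Step 1: sold=2 (running total=2) -> [6 5 10]
Step 2: sold=2 (running total=4) -> [3 5 13]
Step 3: sold=2 (running total=6) -> [2 3 16]
Step 4: sold=2 (running total=8) -> [2 2 17]
Step 5: sold=2 (running total=10) -> [2 2 17]
Step 6: sold=2 (running total=12) -> [2 2 17]

Answer: 12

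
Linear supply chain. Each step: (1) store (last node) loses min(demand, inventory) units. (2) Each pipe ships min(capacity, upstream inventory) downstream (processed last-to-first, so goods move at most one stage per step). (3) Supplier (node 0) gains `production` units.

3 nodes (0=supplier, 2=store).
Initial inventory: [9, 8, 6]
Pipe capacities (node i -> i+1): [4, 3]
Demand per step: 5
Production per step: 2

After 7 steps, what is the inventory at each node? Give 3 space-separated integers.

Step 1: demand=5,sold=5 ship[1->2]=3 ship[0->1]=4 prod=2 -> inv=[7 9 4]
Step 2: demand=5,sold=4 ship[1->2]=3 ship[0->1]=4 prod=2 -> inv=[5 10 3]
Step 3: demand=5,sold=3 ship[1->2]=3 ship[0->1]=4 prod=2 -> inv=[3 11 3]
Step 4: demand=5,sold=3 ship[1->2]=3 ship[0->1]=3 prod=2 -> inv=[2 11 3]
Step 5: demand=5,sold=3 ship[1->2]=3 ship[0->1]=2 prod=2 -> inv=[2 10 3]
Step 6: demand=5,sold=3 ship[1->2]=3 ship[0->1]=2 prod=2 -> inv=[2 9 3]
Step 7: demand=5,sold=3 ship[1->2]=3 ship[0->1]=2 prod=2 -> inv=[2 8 3]

2 8 3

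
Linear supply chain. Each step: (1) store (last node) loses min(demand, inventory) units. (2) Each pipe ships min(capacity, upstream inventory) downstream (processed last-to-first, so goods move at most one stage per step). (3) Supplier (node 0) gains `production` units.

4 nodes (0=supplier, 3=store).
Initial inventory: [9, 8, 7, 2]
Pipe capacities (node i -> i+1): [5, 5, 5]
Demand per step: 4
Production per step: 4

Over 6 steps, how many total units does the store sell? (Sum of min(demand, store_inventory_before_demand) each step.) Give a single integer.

Answer: 22

Derivation:
Step 1: sold=2 (running total=2) -> [8 8 7 5]
Step 2: sold=4 (running total=6) -> [7 8 7 6]
Step 3: sold=4 (running total=10) -> [6 8 7 7]
Step 4: sold=4 (running total=14) -> [5 8 7 8]
Step 5: sold=4 (running total=18) -> [4 8 7 9]
Step 6: sold=4 (running total=22) -> [4 7 7 10]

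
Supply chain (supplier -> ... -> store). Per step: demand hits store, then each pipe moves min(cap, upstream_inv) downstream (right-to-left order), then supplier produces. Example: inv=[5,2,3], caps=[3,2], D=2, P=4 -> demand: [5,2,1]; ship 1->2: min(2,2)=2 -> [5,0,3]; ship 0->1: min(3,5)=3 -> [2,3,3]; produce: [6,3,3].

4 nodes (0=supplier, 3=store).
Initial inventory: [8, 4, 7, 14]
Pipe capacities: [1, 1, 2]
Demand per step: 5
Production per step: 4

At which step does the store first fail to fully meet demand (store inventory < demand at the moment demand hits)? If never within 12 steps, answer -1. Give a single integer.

Step 1: demand=5,sold=5 ship[2->3]=2 ship[1->2]=1 ship[0->1]=1 prod=4 -> [11 4 6 11]
Step 2: demand=5,sold=5 ship[2->3]=2 ship[1->2]=1 ship[0->1]=1 prod=4 -> [14 4 5 8]
Step 3: demand=5,sold=5 ship[2->3]=2 ship[1->2]=1 ship[0->1]=1 prod=4 -> [17 4 4 5]
Step 4: demand=5,sold=5 ship[2->3]=2 ship[1->2]=1 ship[0->1]=1 prod=4 -> [20 4 3 2]
Step 5: demand=5,sold=2 ship[2->3]=2 ship[1->2]=1 ship[0->1]=1 prod=4 -> [23 4 2 2]
Step 6: demand=5,sold=2 ship[2->3]=2 ship[1->2]=1 ship[0->1]=1 prod=4 -> [26 4 1 2]
Step 7: demand=5,sold=2 ship[2->3]=1 ship[1->2]=1 ship[0->1]=1 prod=4 -> [29 4 1 1]
Step 8: demand=5,sold=1 ship[2->3]=1 ship[1->2]=1 ship[0->1]=1 prod=4 -> [32 4 1 1]
Step 9: demand=5,sold=1 ship[2->3]=1 ship[1->2]=1 ship[0->1]=1 prod=4 -> [35 4 1 1]
Step 10: demand=5,sold=1 ship[2->3]=1 ship[1->2]=1 ship[0->1]=1 prod=4 -> [38 4 1 1]
Step 11: demand=5,sold=1 ship[2->3]=1 ship[1->2]=1 ship[0->1]=1 prod=4 -> [41 4 1 1]
Step 12: demand=5,sold=1 ship[2->3]=1 ship[1->2]=1 ship[0->1]=1 prod=4 -> [44 4 1 1]
First stockout at step 5

5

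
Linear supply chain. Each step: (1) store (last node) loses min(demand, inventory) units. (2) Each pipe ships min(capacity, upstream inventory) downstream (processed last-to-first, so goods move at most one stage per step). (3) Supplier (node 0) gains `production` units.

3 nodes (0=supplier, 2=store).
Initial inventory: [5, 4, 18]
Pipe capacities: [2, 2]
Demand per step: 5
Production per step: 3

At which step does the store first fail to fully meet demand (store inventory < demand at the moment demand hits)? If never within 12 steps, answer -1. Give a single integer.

Step 1: demand=5,sold=5 ship[1->2]=2 ship[0->1]=2 prod=3 -> [6 4 15]
Step 2: demand=5,sold=5 ship[1->2]=2 ship[0->1]=2 prod=3 -> [7 4 12]
Step 3: demand=5,sold=5 ship[1->2]=2 ship[0->1]=2 prod=3 -> [8 4 9]
Step 4: demand=5,sold=5 ship[1->2]=2 ship[0->1]=2 prod=3 -> [9 4 6]
Step 5: demand=5,sold=5 ship[1->2]=2 ship[0->1]=2 prod=3 -> [10 4 3]
Step 6: demand=5,sold=3 ship[1->2]=2 ship[0->1]=2 prod=3 -> [11 4 2]
Step 7: demand=5,sold=2 ship[1->2]=2 ship[0->1]=2 prod=3 -> [12 4 2]
Step 8: demand=5,sold=2 ship[1->2]=2 ship[0->1]=2 prod=3 -> [13 4 2]
Step 9: demand=5,sold=2 ship[1->2]=2 ship[0->1]=2 prod=3 -> [14 4 2]
Step 10: demand=5,sold=2 ship[1->2]=2 ship[0->1]=2 prod=3 -> [15 4 2]
Step 11: demand=5,sold=2 ship[1->2]=2 ship[0->1]=2 prod=3 -> [16 4 2]
Step 12: demand=5,sold=2 ship[1->2]=2 ship[0->1]=2 prod=3 -> [17 4 2]
First stockout at step 6

6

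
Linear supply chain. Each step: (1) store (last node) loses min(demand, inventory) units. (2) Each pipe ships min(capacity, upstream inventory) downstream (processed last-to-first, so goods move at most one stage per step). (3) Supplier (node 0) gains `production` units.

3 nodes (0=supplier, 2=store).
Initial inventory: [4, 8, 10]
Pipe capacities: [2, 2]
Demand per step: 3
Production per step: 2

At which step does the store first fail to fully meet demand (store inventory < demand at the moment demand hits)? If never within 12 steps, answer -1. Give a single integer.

Step 1: demand=3,sold=3 ship[1->2]=2 ship[0->1]=2 prod=2 -> [4 8 9]
Step 2: demand=3,sold=3 ship[1->2]=2 ship[0->1]=2 prod=2 -> [4 8 8]
Step 3: demand=3,sold=3 ship[1->2]=2 ship[0->1]=2 prod=2 -> [4 8 7]
Step 4: demand=3,sold=3 ship[1->2]=2 ship[0->1]=2 prod=2 -> [4 8 6]
Step 5: demand=3,sold=3 ship[1->2]=2 ship[0->1]=2 prod=2 -> [4 8 5]
Step 6: demand=3,sold=3 ship[1->2]=2 ship[0->1]=2 prod=2 -> [4 8 4]
Step 7: demand=3,sold=3 ship[1->2]=2 ship[0->1]=2 prod=2 -> [4 8 3]
Step 8: demand=3,sold=3 ship[1->2]=2 ship[0->1]=2 prod=2 -> [4 8 2]
Step 9: demand=3,sold=2 ship[1->2]=2 ship[0->1]=2 prod=2 -> [4 8 2]
Step 10: demand=3,sold=2 ship[1->2]=2 ship[0->1]=2 prod=2 -> [4 8 2]
Step 11: demand=3,sold=2 ship[1->2]=2 ship[0->1]=2 prod=2 -> [4 8 2]
Step 12: demand=3,sold=2 ship[1->2]=2 ship[0->1]=2 prod=2 -> [4 8 2]
First stockout at step 9

9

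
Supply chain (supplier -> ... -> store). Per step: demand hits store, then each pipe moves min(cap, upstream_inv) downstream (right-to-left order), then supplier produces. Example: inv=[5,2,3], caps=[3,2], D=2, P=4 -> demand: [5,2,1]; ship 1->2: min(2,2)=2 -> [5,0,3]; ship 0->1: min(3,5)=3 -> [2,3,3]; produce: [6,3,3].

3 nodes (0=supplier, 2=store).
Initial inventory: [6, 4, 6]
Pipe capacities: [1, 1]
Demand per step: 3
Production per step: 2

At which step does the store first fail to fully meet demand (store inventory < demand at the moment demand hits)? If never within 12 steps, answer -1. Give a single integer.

Step 1: demand=3,sold=3 ship[1->2]=1 ship[0->1]=1 prod=2 -> [7 4 4]
Step 2: demand=3,sold=3 ship[1->2]=1 ship[0->1]=1 prod=2 -> [8 4 2]
Step 3: demand=3,sold=2 ship[1->2]=1 ship[0->1]=1 prod=2 -> [9 4 1]
Step 4: demand=3,sold=1 ship[1->2]=1 ship[0->1]=1 prod=2 -> [10 4 1]
Step 5: demand=3,sold=1 ship[1->2]=1 ship[0->1]=1 prod=2 -> [11 4 1]
Step 6: demand=3,sold=1 ship[1->2]=1 ship[0->1]=1 prod=2 -> [12 4 1]
Step 7: demand=3,sold=1 ship[1->2]=1 ship[0->1]=1 prod=2 -> [13 4 1]
Step 8: demand=3,sold=1 ship[1->2]=1 ship[0->1]=1 prod=2 -> [14 4 1]
Step 9: demand=3,sold=1 ship[1->2]=1 ship[0->1]=1 prod=2 -> [15 4 1]
Step 10: demand=3,sold=1 ship[1->2]=1 ship[0->1]=1 prod=2 -> [16 4 1]
Step 11: demand=3,sold=1 ship[1->2]=1 ship[0->1]=1 prod=2 -> [17 4 1]
Step 12: demand=3,sold=1 ship[1->2]=1 ship[0->1]=1 prod=2 -> [18 4 1]
First stockout at step 3

3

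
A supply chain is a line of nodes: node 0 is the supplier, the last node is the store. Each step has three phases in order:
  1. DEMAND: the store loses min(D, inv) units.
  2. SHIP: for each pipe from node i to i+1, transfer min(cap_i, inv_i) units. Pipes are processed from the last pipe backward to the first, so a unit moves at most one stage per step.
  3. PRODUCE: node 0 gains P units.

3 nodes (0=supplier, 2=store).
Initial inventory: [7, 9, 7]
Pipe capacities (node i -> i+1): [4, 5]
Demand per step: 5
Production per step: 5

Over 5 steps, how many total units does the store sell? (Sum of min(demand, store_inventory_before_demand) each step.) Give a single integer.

Step 1: sold=5 (running total=5) -> [8 8 7]
Step 2: sold=5 (running total=10) -> [9 7 7]
Step 3: sold=5 (running total=15) -> [10 6 7]
Step 4: sold=5 (running total=20) -> [11 5 7]
Step 5: sold=5 (running total=25) -> [12 4 7]

Answer: 25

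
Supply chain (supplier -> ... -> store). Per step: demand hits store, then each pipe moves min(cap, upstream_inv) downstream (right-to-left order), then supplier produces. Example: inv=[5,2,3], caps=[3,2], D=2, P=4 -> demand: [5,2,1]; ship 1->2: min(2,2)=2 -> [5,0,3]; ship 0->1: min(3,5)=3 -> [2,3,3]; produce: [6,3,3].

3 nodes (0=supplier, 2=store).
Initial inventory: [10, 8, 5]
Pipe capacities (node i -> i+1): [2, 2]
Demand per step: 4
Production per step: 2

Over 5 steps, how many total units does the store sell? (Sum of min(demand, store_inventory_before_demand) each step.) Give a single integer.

Answer: 13

Derivation:
Step 1: sold=4 (running total=4) -> [10 8 3]
Step 2: sold=3 (running total=7) -> [10 8 2]
Step 3: sold=2 (running total=9) -> [10 8 2]
Step 4: sold=2 (running total=11) -> [10 8 2]
Step 5: sold=2 (running total=13) -> [10 8 2]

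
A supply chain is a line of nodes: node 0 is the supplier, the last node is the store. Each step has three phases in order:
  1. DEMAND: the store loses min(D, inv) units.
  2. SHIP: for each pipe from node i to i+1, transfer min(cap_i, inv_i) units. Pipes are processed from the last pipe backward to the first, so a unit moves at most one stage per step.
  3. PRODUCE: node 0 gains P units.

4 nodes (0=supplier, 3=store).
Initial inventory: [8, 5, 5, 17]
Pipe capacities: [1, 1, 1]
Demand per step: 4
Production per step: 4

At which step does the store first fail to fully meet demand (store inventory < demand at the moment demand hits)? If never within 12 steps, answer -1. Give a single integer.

Step 1: demand=4,sold=4 ship[2->3]=1 ship[1->2]=1 ship[0->1]=1 prod=4 -> [11 5 5 14]
Step 2: demand=4,sold=4 ship[2->3]=1 ship[1->2]=1 ship[0->1]=1 prod=4 -> [14 5 5 11]
Step 3: demand=4,sold=4 ship[2->3]=1 ship[1->2]=1 ship[0->1]=1 prod=4 -> [17 5 5 8]
Step 4: demand=4,sold=4 ship[2->3]=1 ship[1->2]=1 ship[0->1]=1 prod=4 -> [20 5 5 5]
Step 5: demand=4,sold=4 ship[2->3]=1 ship[1->2]=1 ship[0->1]=1 prod=4 -> [23 5 5 2]
Step 6: demand=4,sold=2 ship[2->3]=1 ship[1->2]=1 ship[0->1]=1 prod=4 -> [26 5 5 1]
Step 7: demand=4,sold=1 ship[2->3]=1 ship[1->2]=1 ship[0->1]=1 prod=4 -> [29 5 5 1]
Step 8: demand=4,sold=1 ship[2->3]=1 ship[1->2]=1 ship[0->1]=1 prod=4 -> [32 5 5 1]
Step 9: demand=4,sold=1 ship[2->3]=1 ship[1->2]=1 ship[0->1]=1 prod=4 -> [35 5 5 1]
Step 10: demand=4,sold=1 ship[2->3]=1 ship[1->2]=1 ship[0->1]=1 prod=4 -> [38 5 5 1]
Step 11: demand=4,sold=1 ship[2->3]=1 ship[1->2]=1 ship[0->1]=1 prod=4 -> [41 5 5 1]
Step 12: demand=4,sold=1 ship[2->3]=1 ship[1->2]=1 ship[0->1]=1 prod=4 -> [44 5 5 1]
First stockout at step 6

6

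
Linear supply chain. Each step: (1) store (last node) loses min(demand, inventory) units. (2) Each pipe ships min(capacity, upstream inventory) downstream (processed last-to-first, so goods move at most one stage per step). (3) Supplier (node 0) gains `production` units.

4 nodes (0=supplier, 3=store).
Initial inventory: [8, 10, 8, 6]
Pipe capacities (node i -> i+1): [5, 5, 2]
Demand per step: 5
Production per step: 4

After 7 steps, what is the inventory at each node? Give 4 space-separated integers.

Step 1: demand=5,sold=5 ship[2->3]=2 ship[1->2]=5 ship[0->1]=5 prod=4 -> inv=[7 10 11 3]
Step 2: demand=5,sold=3 ship[2->3]=2 ship[1->2]=5 ship[0->1]=5 prod=4 -> inv=[6 10 14 2]
Step 3: demand=5,sold=2 ship[2->3]=2 ship[1->2]=5 ship[0->1]=5 prod=4 -> inv=[5 10 17 2]
Step 4: demand=5,sold=2 ship[2->3]=2 ship[1->2]=5 ship[0->1]=5 prod=4 -> inv=[4 10 20 2]
Step 5: demand=5,sold=2 ship[2->3]=2 ship[1->2]=5 ship[0->1]=4 prod=4 -> inv=[4 9 23 2]
Step 6: demand=5,sold=2 ship[2->3]=2 ship[1->2]=5 ship[0->1]=4 prod=4 -> inv=[4 8 26 2]
Step 7: demand=5,sold=2 ship[2->3]=2 ship[1->2]=5 ship[0->1]=4 prod=4 -> inv=[4 7 29 2]

4 7 29 2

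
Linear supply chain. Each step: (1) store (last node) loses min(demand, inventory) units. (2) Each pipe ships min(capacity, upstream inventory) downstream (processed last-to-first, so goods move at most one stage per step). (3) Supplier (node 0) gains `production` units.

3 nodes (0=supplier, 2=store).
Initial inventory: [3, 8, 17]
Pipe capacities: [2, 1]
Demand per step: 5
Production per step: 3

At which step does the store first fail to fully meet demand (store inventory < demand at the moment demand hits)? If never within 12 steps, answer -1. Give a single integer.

Step 1: demand=5,sold=5 ship[1->2]=1 ship[0->1]=2 prod=3 -> [4 9 13]
Step 2: demand=5,sold=5 ship[1->2]=1 ship[0->1]=2 prod=3 -> [5 10 9]
Step 3: demand=5,sold=5 ship[1->2]=1 ship[0->1]=2 prod=3 -> [6 11 5]
Step 4: demand=5,sold=5 ship[1->2]=1 ship[0->1]=2 prod=3 -> [7 12 1]
Step 5: demand=5,sold=1 ship[1->2]=1 ship[0->1]=2 prod=3 -> [8 13 1]
Step 6: demand=5,sold=1 ship[1->2]=1 ship[0->1]=2 prod=3 -> [9 14 1]
Step 7: demand=5,sold=1 ship[1->2]=1 ship[0->1]=2 prod=3 -> [10 15 1]
Step 8: demand=5,sold=1 ship[1->2]=1 ship[0->1]=2 prod=3 -> [11 16 1]
Step 9: demand=5,sold=1 ship[1->2]=1 ship[0->1]=2 prod=3 -> [12 17 1]
Step 10: demand=5,sold=1 ship[1->2]=1 ship[0->1]=2 prod=3 -> [13 18 1]
Step 11: demand=5,sold=1 ship[1->2]=1 ship[0->1]=2 prod=3 -> [14 19 1]
Step 12: demand=5,sold=1 ship[1->2]=1 ship[0->1]=2 prod=3 -> [15 20 1]
First stockout at step 5

5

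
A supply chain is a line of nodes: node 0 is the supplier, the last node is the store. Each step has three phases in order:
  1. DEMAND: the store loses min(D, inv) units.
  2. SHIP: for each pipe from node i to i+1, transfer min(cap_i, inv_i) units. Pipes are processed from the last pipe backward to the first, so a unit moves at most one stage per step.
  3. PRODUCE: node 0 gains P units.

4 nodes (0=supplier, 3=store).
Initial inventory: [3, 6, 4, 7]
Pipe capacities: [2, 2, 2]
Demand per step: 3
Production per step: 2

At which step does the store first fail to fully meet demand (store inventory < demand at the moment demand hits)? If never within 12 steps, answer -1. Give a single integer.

Step 1: demand=3,sold=3 ship[2->3]=2 ship[1->2]=2 ship[0->1]=2 prod=2 -> [3 6 4 6]
Step 2: demand=3,sold=3 ship[2->3]=2 ship[1->2]=2 ship[0->1]=2 prod=2 -> [3 6 4 5]
Step 3: demand=3,sold=3 ship[2->3]=2 ship[1->2]=2 ship[0->1]=2 prod=2 -> [3 6 4 4]
Step 4: demand=3,sold=3 ship[2->3]=2 ship[1->2]=2 ship[0->1]=2 prod=2 -> [3 6 4 3]
Step 5: demand=3,sold=3 ship[2->3]=2 ship[1->2]=2 ship[0->1]=2 prod=2 -> [3 6 4 2]
Step 6: demand=3,sold=2 ship[2->3]=2 ship[1->2]=2 ship[0->1]=2 prod=2 -> [3 6 4 2]
Step 7: demand=3,sold=2 ship[2->3]=2 ship[1->2]=2 ship[0->1]=2 prod=2 -> [3 6 4 2]
Step 8: demand=3,sold=2 ship[2->3]=2 ship[1->2]=2 ship[0->1]=2 prod=2 -> [3 6 4 2]
Step 9: demand=3,sold=2 ship[2->3]=2 ship[1->2]=2 ship[0->1]=2 prod=2 -> [3 6 4 2]
Step 10: demand=3,sold=2 ship[2->3]=2 ship[1->2]=2 ship[0->1]=2 prod=2 -> [3 6 4 2]
Step 11: demand=3,sold=2 ship[2->3]=2 ship[1->2]=2 ship[0->1]=2 prod=2 -> [3 6 4 2]
Step 12: demand=3,sold=2 ship[2->3]=2 ship[1->2]=2 ship[0->1]=2 prod=2 -> [3 6 4 2]
First stockout at step 6

6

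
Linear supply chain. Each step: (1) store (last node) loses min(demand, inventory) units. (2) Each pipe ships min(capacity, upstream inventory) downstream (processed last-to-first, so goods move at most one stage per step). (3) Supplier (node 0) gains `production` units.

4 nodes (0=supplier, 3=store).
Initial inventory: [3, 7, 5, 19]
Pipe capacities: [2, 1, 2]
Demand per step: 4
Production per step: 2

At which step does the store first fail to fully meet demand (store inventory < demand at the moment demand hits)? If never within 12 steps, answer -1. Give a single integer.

Step 1: demand=4,sold=4 ship[2->3]=2 ship[1->2]=1 ship[0->1]=2 prod=2 -> [3 8 4 17]
Step 2: demand=4,sold=4 ship[2->3]=2 ship[1->2]=1 ship[0->1]=2 prod=2 -> [3 9 3 15]
Step 3: demand=4,sold=4 ship[2->3]=2 ship[1->2]=1 ship[0->1]=2 prod=2 -> [3 10 2 13]
Step 4: demand=4,sold=4 ship[2->3]=2 ship[1->2]=1 ship[0->1]=2 prod=2 -> [3 11 1 11]
Step 5: demand=4,sold=4 ship[2->3]=1 ship[1->2]=1 ship[0->1]=2 prod=2 -> [3 12 1 8]
Step 6: demand=4,sold=4 ship[2->3]=1 ship[1->2]=1 ship[0->1]=2 prod=2 -> [3 13 1 5]
Step 7: demand=4,sold=4 ship[2->3]=1 ship[1->2]=1 ship[0->1]=2 prod=2 -> [3 14 1 2]
Step 8: demand=4,sold=2 ship[2->3]=1 ship[1->2]=1 ship[0->1]=2 prod=2 -> [3 15 1 1]
Step 9: demand=4,sold=1 ship[2->3]=1 ship[1->2]=1 ship[0->1]=2 prod=2 -> [3 16 1 1]
Step 10: demand=4,sold=1 ship[2->3]=1 ship[1->2]=1 ship[0->1]=2 prod=2 -> [3 17 1 1]
Step 11: demand=4,sold=1 ship[2->3]=1 ship[1->2]=1 ship[0->1]=2 prod=2 -> [3 18 1 1]
Step 12: demand=4,sold=1 ship[2->3]=1 ship[1->2]=1 ship[0->1]=2 prod=2 -> [3 19 1 1]
First stockout at step 8

8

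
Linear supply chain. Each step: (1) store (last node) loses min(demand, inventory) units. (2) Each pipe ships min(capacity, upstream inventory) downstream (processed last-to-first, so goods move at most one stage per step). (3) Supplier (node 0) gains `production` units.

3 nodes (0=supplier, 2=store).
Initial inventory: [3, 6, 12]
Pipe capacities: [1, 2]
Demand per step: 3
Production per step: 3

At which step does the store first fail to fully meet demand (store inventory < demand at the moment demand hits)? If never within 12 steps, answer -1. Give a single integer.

Step 1: demand=3,sold=3 ship[1->2]=2 ship[0->1]=1 prod=3 -> [5 5 11]
Step 2: demand=3,sold=3 ship[1->2]=2 ship[0->1]=1 prod=3 -> [7 4 10]
Step 3: demand=3,sold=3 ship[1->2]=2 ship[0->1]=1 prod=3 -> [9 3 9]
Step 4: demand=3,sold=3 ship[1->2]=2 ship[0->1]=1 prod=3 -> [11 2 8]
Step 5: demand=3,sold=3 ship[1->2]=2 ship[0->1]=1 prod=3 -> [13 1 7]
Step 6: demand=3,sold=3 ship[1->2]=1 ship[0->1]=1 prod=3 -> [15 1 5]
Step 7: demand=3,sold=3 ship[1->2]=1 ship[0->1]=1 prod=3 -> [17 1 3]
Step 8: demand=3,sold=3 ship[1->2]=1 ship[0->1]=1 prod=3 -> [19 1 1]
Step 9: demand=3,sold=1 ship[1->2]=1 ship[0->1]=1 prod=3 -> [21 1 1]
Step 10: demand=3,sold=1 ship[1->2]=1 ship[0->1]=1 prod=3 -> [23 1 1]
Step 11: demand=3,sold=1 ship[1->2]=1 ship[0->1]=1 prod=3 -> [25 1 1]
Step 12: demand=3,sold=1 ship[1->2]=1 ship[0->1]=1 prod=3 -> [27 1 1]
First stockout at step 9

9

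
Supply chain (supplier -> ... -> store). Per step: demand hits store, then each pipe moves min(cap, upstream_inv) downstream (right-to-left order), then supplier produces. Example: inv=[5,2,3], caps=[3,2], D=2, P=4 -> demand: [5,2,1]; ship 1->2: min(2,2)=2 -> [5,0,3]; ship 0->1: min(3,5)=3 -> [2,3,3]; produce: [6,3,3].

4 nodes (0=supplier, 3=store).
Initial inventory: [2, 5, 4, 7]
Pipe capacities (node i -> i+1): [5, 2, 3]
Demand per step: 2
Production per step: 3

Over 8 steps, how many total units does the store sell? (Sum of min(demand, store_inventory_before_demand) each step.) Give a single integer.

Step 1: sold=2 (running total=2) -> [3 5 3 8]
Step 2: sold=2 (running total=4) -> [3 6 2 9]
Step 3: sold=2 (running total=6) -> [3 7 2 9]
Step 4: sold=2 (running total=8) -> [3 8 2 9]
Step 5: sold=2 (running total=10) -> [3 9 2 9]
Step 6: sold=2 (running total=12) -> [3 10 2 9]
Step 7: sold=2 (running total=14) -> [3 11 2 9]
Step 8: sold=2 (running total=16) -> [3 12 2 9]

Answer: 16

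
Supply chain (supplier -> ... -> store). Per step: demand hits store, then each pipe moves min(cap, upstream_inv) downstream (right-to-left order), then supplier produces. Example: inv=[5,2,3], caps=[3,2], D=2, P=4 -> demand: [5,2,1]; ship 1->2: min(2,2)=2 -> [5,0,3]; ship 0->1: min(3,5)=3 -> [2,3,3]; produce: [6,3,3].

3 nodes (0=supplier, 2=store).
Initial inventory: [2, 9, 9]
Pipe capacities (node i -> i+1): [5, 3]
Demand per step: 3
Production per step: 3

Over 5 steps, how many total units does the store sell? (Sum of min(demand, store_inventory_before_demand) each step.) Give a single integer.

Step 1: sold=3 (running total=3) -> [3 8 9]
Step 2: sold=3 (running total=6) -> [3 8 9]
Step 3: sold=3 (running total=9) -> [3 8 9]
Step 4: sold=3 (running total=12) -> [3 8 9]
Step 5: sold=3 (running total=15) -> [3 8 9]

Answer: 15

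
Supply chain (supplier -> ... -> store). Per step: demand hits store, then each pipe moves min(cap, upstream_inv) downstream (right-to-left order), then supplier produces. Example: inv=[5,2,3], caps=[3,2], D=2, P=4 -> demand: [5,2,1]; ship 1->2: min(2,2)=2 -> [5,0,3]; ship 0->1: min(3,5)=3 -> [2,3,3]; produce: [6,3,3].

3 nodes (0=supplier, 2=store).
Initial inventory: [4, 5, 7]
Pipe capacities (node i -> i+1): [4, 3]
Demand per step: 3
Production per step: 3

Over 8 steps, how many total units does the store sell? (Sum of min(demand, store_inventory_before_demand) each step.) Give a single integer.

Answer: 24

Derivation:
Step 1: sold=3 (running total=3) -> [3 6 7]
Step 2: sold=3 (running total=6) -> [3 6 7]
Step 3: sold=3 (running total=9) -> [3 6 7]
Step 4: sold=3 (running total=12) -> [3 6 7]
Step 5: sold=3 (running total=15) -> [3 6 7]
Step 6: sold=3 (running total=18) -> [3 6 7]
Step 7: sold=3 (running total=21) -> [3 6 7]
Step 8: sold=3 (running total=24) -> [3 6 7]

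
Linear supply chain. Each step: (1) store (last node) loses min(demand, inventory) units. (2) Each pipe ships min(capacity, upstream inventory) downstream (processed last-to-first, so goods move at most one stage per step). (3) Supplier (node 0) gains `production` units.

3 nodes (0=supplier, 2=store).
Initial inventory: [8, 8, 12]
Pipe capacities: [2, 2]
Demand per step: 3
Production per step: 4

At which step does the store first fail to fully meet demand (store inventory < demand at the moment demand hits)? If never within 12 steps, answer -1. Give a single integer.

Step 1: demand=3,sold=3 ship[1->2]=2 ship[0->1]=2 prod=4 -> [10 8 11]
Step 2: demand=3,sold=3 ship[1->2]=2 ship[0->1]=2 prod=4 -> [12 8 10]
Step 3: demand=3,sold=3 ship[1->2]=2 ship[0->1]=2 prod=4 -> [14 8 9]
Step 4: demand=3,sold=3 ship[1->2]=2 ship[0->1]=2 prod=4 -> [16 8 8]
Step 5: demand=3,sold=3 ship[1->2]=2 ship[0->1]=2 prod=4 -> [18 8 7]
Step 6: demand=3,sold=3 ship[1->2]=2 ship[0->1]=2 prod=4 -> [20 8 6]
Step 7: demand=3,sold=3 ship[1->2]=2 ship[0->1]=2 prod=4 -> [22 8 5]
Step 8: demand=3,sold=3 ship[1->2]=2 ship[0->1]=2 prod=4 -> [24 8 4]
Step 9: demand=3,sold=3 ship[1->2]=2 ship[0->1]=2 prod=4 -> [26 8 3]
Step 10: demand=3,sold=3 ship[1->2]=2 ship[0->1]=2 prod=4 -> [28 8 2]
Step 11: demand=3,sold=2 ship[1->2]=2 ship[0->1]=2 prod=4 -> [30 8 2]
Step 12: demand=3,sold=2 ship[1->2]=2 ship[0->1]=2 prod=4 -> [32 8 2]
First stockout at step 11

11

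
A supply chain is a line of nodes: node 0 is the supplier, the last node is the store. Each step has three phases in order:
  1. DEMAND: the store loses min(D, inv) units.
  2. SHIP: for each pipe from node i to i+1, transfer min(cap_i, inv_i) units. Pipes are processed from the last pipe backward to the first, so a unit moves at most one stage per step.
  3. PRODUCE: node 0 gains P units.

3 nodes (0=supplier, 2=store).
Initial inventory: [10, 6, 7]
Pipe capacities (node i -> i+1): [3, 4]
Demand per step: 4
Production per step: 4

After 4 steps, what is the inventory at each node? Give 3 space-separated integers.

Step 1: demand=4,sold=4 ship[1->2]=4 ship[0->1]=3 prod=4 -> inv=[11 5 7]
Step 2: demand=4,sold=4 ship[1->2]=4 ship[0->1]=3 prod=4 -> inv=[12 4 7]
Step 3: demand=4,sold=4 ship[1->2]=4 ship[0->1]=3 prod=4 -> inv=[13 3 7]
Step 4: demand=4,sold=4 ship[1->2]=3 ship[0->1]=3 prod=4 -> inv=[14 3 6]

14 3 6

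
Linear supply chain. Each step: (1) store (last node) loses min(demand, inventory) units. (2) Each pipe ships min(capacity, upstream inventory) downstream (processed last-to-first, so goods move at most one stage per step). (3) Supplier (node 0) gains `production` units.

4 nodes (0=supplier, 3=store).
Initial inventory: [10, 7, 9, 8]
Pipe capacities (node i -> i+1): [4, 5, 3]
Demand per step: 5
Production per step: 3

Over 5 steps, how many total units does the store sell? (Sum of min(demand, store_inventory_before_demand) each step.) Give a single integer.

Answer: 20

Derivation:
Step 1: sold=5 (running total=5) -> [9 6 11 6]
Step 2: sold=5 (running total=10) -> [8 5 13 4]
Step 3: sold=4 (running total=14) -> [7 4 15 3]
Step 4: sold=3 (running total=17) -> [6 4 16 3]
Step 5: sold=3 (running total=20) -> [5 4 17 3]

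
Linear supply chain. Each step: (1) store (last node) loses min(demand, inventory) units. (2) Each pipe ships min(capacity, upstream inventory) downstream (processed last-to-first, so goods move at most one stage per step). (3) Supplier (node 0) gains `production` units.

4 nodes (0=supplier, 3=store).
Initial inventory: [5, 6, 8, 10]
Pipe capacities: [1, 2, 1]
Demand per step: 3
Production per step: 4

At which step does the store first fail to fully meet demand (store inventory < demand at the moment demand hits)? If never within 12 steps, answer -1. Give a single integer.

Step 1: demand=3,sold=3 ship[2->3]=1 ship[1->2]=2 ship[0->1]=1 prod=4 -> [8 5 9 8]
Step 2: demand=3,sold=3 ship[2->3]=1 ship[1->2]=2 ship[0->1]=1 prod=4 -> [11 4 10 6]
Step 3: demand=3,sold=3 ship[2->3]=1 ship[1->2]=2 ship[0->1]=1 prod=4 -> [14 3 11 4]
Step 4: demand=3,sold=3 ship[2->3]=1 ship[1->2]=2 ship[0->1]=1 prod=4 -> [17 2 12 2]
Step 5: demand=3,sold=2 ship[2->3]=1 ship[1->2]=2 ship[0->1]=1 prod=4 -> [20 1 13 1]
Step 6: demand=3,sold=1 ship[2->3]=1 ship[1->2]=1 ship[0->1]=1 prod=4 -> [23 1 13 1]
Step 7: demand=3,sold=1 ship[2->3]=1 ship[1->2]=1 ship[0->1]=1 prod=4 -> [26 1 13 1]
Step 8: demand=3,sold=1 ship[2->3]=1 ship[1->2]=1 ship[0->1]=1 prod=4 -> [29 1 13 1]
Step 9: demand=3,sold=1 ship[2->3]=1 ship[1->2]=1 ship[0->1]=1 prod=4 -> [32 1 13 1]
Step 10: demand=3,sold=1 ship[2->3]=1 ship[1->2]=1 ship[0->1]=1 prod=4 -> [35 1 13 1]
Step 11: demand=3,sold=1 ship[2->3]=1 ship[1->2]=1 ship[0->1]=1 prod=4 -> [38 1 13 1]
Step 12: demand=3,sold=1 ship[2->3]=1 ship[1->2]=1 ship[0->1]=1 prod=4 -> [41 1 13 1]
First stockout at step 5

5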